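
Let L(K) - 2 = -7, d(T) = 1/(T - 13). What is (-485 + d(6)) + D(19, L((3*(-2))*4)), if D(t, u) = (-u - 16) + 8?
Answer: -3417/7 ≈ -488.14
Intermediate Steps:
d(T) = 1/(-13 + T)
L(K) = -5 (L(K) = 2 - 7 = -5)
D(t, u) = -8 - u (D(t, u) = (-16 - u) + 8 = -8 - u)
(-485 + d(6)) + D(19, L((3*(-2))*4)) = (-485 + 1/(-13 + 6)) + (-8 - 1*(-5)) = (-485 + 1/(-7)) + (-8 + 5) = (-485 - ⅐) - 3 = -3396/7 - 3 = -3417/7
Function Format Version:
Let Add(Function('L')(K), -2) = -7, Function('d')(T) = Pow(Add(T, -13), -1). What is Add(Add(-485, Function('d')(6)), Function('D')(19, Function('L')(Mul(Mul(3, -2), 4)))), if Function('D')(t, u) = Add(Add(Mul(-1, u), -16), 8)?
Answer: Rational(-3417, 7) ≈ -488.14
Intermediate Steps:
Function('d')(T) = Pow(Add(-13, T), -1)
Function('L')(K) = -5 (Function('L')(K) = Add(2, -7) = -5)
Function('D')(t, u) = Add(-8, Mul(-1, u)) (Function('D')(t, u) = Add(Add(-16, Mul(-1, u)), 8) = Add(-8, Mul(-1, u)))
Add(Add(-485, Function('d')(6)), Function('D')(19, Function('L')(Mul(Mul(3, -2), 4)))) = Add(Add(-485, Pow(Add(-13, 6), -1)), Add(-8, Mul(-1, -5))) = Add(Add(-485, Pow(-7, -1)), Add(-8, 5)) = Add(Add(-485, Rational(-1, 7)), -3) = Add(Rational(-3396, 7), -3) = Rational(-3417, 7)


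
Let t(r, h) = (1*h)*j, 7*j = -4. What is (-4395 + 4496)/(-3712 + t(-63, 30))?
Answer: -707/26104 ≈ -0.027084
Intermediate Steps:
j = -4/7 (j = (1/7)*(-4) = -4/7 ≈ -0.57143)
t(r, h) = -4*h/7 (t(r, h) = (1*h)*(-4/7) = h*(-4/7) = -4*h/7)
(-4395 + 4496)/(-3712 + t(-63, 30)) = (-4395 + 4496)/(-3712 - 4/7*30) = 101/(-3712 - 120/7) = 101/(-26104/7) = 101*(-7/26104) = -707/26104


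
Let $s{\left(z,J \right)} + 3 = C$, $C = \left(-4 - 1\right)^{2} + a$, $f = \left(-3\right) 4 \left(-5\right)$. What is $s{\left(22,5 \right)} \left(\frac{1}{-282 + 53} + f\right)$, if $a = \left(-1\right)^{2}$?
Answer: $\frac{315997}{229} \approx 1379.9$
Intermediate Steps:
$a = 1$
$f = 60$ ($f = \left(-12\right) \left(-5\right) = 60$)
$C = 26$ ($C = \left(-4 - 1\right)^{2} + 1 = \left(-5\right)^{2} + 1 = 25 + 1 = 26$)
$s{\left(z,J \right)} = 23$ ($s{\left(z,J \right)} = -3 + 26 = 23$)
$s{\left(22,5 \right)} \left(\frac{1}{-282 + 53} + f\right) = 23 \left(\frac{1}{-282 + 53} + 60\right) = 23 \left(\frac{1}{-229} + 60\right) = 23 \left(- \frac{1}{229} + 60\right) = 23 \cdot \frac{13739}{229} = \frac{315997}{229}$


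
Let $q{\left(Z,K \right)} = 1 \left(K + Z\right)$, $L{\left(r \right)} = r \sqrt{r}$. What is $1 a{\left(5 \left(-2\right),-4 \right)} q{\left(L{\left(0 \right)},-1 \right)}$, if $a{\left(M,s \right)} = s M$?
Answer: $-40$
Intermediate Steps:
$a{\left(M,s \right)} = M s$
$L{\left(r \right)} = r^{\frac{3}{2}}$
$q{\left(Z,K \right)} = K + Z$
$1 a{\left(5 \left(-2\right),-4 \right)} q{\left(L{\left(0 \right)},-1 \right)} = 1 \cdot 5 \left(-2\right) \left(-4\right) \left(-1 + 0^{\frac{3}{2}}\right) = 1 \left(\left(-10\right) \left(-4\right)\right) \left(-1 + 0\right) = 1 \cdot 40 \left(-1\right) = 40 \left(-1\right) = -40$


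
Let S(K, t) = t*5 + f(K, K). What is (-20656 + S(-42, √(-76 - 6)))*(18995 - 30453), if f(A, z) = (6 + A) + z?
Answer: 237570172 - 57290*I*√82 ≈ 2.3757e+8 - 5.1878e+5*I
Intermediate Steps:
f(A, z) = 6 + A + z
S(K, t) = 6 + 2*K + 5*t (S(K, t) = t*5 + (6 + K + K) = 5*t + (6 + 2*K) = 6 + 2*K + 5*t)
(-20656 + S(-42, √(-76 - 6)))*(18995 - 30453) = (-20656 + (6 + 2*(-42) + 5*√(-76 - 6)))*(18995 - 30453) = (-20656 + (6 - 84 + 5*√(-82)))*(-11458) = (-20656 + (6 - 84 + 5*(I*√82)))*(-11458) = (-20656 + (6 - 84 + 5*I*√82))*(-11458) = (-20656 + (-78 + 5*I*√82))*(-11458) = (-20734 + 5*I*√82)*(-11458) = 237570172 - 57290*I*√82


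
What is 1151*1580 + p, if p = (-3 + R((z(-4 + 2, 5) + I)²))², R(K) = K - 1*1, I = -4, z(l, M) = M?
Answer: 1818589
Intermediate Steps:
R(K) = -1 + K (R(K) = K - 1 = -1 + K)
p = 9 (p = (-3 + (-1 + (5 - 4)²))² = (-3 + (-1 + 1²))² = (-3 + (-1 + 1))² = (-3 + 0)² = (-3)² = 9)
1151*1580 + p = 1151*1580 + 9 = 1818580 + 9 = 1818589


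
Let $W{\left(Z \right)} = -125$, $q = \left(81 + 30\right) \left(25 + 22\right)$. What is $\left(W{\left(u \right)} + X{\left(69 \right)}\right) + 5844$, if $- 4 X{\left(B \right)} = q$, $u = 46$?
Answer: $\frac{17659}{4} \approx 4414.8$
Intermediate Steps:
$q = 5217$ ($q = 111 \cdot 47 = 5217$)
$X{\left(B \right)} = - \frac{5217}{4}$ ($X{\left(B \right)} = \left(- \frac{1}{4}\right) 5217 = - \frac{5217}{4}$)
$\left(W{\left(u \right)} + X{\left(69 \right)}\right) + 5844 = \left(-125 - \frac{5217}{4}\right) + 5844 = - \frac{5717}{4} + 5844 = \frac{17659}{4}$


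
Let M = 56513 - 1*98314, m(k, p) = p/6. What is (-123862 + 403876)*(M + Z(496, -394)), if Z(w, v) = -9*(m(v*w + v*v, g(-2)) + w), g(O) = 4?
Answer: -12956527794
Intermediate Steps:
m(k, p) = p/6 (m(k, p) = p*(1/6) = p/6)
Z(w, v) = -6 - 9*w (Z(w, v) = -9*((1/6)*4 + w) = -9*(2/3 + w) = -6 - 9*w)
M = -41801 (M = 56513 - 98314 = -41801)
(-123862 + 403876)*(M + Z(496, -394)) = (-123862 + 403876)*(-41801 + (-6 - 9*496)) = 280014*(-41801 + (-6 - 4464)) = 280014*(-41801 - 4470) = 280014*(-46271) = -12956527794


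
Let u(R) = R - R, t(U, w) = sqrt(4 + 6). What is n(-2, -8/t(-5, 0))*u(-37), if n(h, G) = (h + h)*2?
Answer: 0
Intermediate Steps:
t(U, w) = sqrt(10)
n(h, G) = 4*h (n(h, G) = (2*h)*2 = 4*h)
u(R) = 0
n(-2, -8/t(-5, 0))*u(-37) = (4*(-2))*0 = -8*0 = 0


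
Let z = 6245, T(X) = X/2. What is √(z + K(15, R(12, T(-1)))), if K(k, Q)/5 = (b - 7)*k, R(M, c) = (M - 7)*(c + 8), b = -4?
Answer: 2*√1355 ≈ 73.621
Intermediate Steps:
T(X) = X/2 (T(X) = X*(½) = X/2)
R(M, c) = (-7 + M)*(8 + c)
K(k, Q) = -55*k (K(k, Q) = 5*((-4 - 7)*k) = 5*(-11*k) = -55*k)
√(z + K(15, R(12, T(-1)))) = √(6245 - 55*15) = √(6245 - 825) = √5420 = 2*√1355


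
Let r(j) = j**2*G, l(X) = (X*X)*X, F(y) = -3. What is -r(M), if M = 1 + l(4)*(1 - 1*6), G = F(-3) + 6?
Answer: -305283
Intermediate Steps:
l(X) = X**3 (l(X) = X**2*X = X**3)
G = 3 (G = -3 + 6 = 3)
M = -319 (M = 1 + 4**3*(1 - 1*6) = 1 + 64*(1 - 6) = 1 + 64*(-5) = 1 - 320 = -319)
r(j) = 3*j**2 (r(j) = j**2*3 = 3*j**2)
-r(M) = -3*(-319)**2 = -3*101761 = -1*305283 = -305283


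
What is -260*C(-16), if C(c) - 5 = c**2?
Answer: -67860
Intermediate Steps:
C(c) = 5 + c**2
-260*C(-16) = -260*(5 + (-16)**2) = -260*(5 + 256) = -260*261 = -67860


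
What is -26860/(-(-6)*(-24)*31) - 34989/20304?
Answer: 300289/69936 ≈ 4.2938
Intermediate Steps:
-26860/(-(-6)*(-24)*31) - 34989/20304 = -26860/(-6*24*31) - 34989*1/20304 = -26860/((-144*31)) - 11663/6768 = -26860/(-4464) - 11663/6768 = -26860*(-1/4464) - 11663/6768 = 6715/1116 - 11663/6768 = 300289/69936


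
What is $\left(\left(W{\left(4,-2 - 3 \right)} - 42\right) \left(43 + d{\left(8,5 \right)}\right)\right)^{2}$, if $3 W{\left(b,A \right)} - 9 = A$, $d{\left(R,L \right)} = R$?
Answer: $4301476$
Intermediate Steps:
$W{\left(b,A \right)} = 3 + \frac{A}{3}$
$\left(\left(W{\left(4,-2 - 3 \right)} - 42\right) \left(43 + d{\left(8,5 \right)}\right)\right)^{2} = \left(\left(\left(3 + \frac{-2 - 3}{3}\right) - 42\right) \left(43 + 8\right)\right)^{2} = \left(\left(\left(3 + \frac{-2 - 3}{3}\right) - 42\right) 51\right)^{2} = \left(\left(\left(3 + \frac{1}{3} \left(-5\right)\right) - 42\right) 51\right)^{2} = \left(\left(\left(3 - \frac{5}{3}\right) - 42\right) 51\right)^{2} = \left(\left(\frac{4}{3} - 42\right) 51\right)^{2} = \left(\left(- \frac{122}{3}\right) 51\right)^{2} = \left(-2074\right)^{2} = 4301476$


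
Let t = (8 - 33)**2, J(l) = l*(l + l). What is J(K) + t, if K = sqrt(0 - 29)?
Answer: 567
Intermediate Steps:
K = I*sqrt(29) (K = sqrt(-29) = I*sqrt(29) ≈ 5.3852*I)
J(l) = 2*l**2 (J(l) = l*(2*l) = 2*l**2)
t = 625 (t = (-25)**2 = 625)
J(K) + t = 2*(I*sqrt(29))**2 + 625 = 2*(-29) + 625 = -58 + 625 = 567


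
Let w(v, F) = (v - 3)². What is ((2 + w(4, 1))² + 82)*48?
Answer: 4368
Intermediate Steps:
w(v, F) = (-3 + v)²
((2 + w(4, 1))² + 82)*48 = ((2 + (-3 + 4)²)² + 82)*48 = ((2 + 1²)² + 82)*48 = ((2 + 1)² + 82)*48 = (3² + 82)*48 = (9 + 82)*48 = 91*48 = 4368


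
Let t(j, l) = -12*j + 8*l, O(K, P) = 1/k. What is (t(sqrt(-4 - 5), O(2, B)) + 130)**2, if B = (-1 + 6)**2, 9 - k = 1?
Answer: 15865 - 9432*I ≈ 15865.0 - 9432.0*I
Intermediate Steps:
k = 8 (k = 9 - 1*1 = 9 - 1 = 8)
B = 25 (B = 5**2 = 25)
O(K, P) = 1/8
(t(sqrt(-4 - 5), O(2, B)) + 130)**2 = ((-12*sqrt(-4 - 5) + 8*(1/8)) + 130)**2 = ((-36*I + 1) + 130)**2 = ((1 - 36*I) + 130)**2 = (131 - 36*I)**2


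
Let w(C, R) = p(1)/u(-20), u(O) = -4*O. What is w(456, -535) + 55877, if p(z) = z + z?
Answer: 2235081/40 ≈ 55877.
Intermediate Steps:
p(z) = 2*z
w(C, R) = 1/40 (w(C, R) = (2*1)/((-4*(-20))) = 2/80 = 2*(1/80) = 1/40)
w(456, -535) + 55877 = 1/40 + 55877 = 2235081/40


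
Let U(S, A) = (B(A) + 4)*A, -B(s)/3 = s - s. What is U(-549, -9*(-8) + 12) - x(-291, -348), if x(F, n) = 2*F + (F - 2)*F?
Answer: -84345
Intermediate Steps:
B(s) = 0 (B(s) = -3*(s - s) = -3*0 = 0)
x(F, n) = 2*F + F*(-2 + F) (x(F, n) = 2*F + (-2 + F)*F = 2*F + F*(-2 + F))
U(S, A) = 4*A (U(S, A) = (0 + 4)*A = 4*A)
U(-549, -9*(-8) + 12) - x(-291, -348) = 4*(-9*(-8) + 12) - 1*(-291)**2 = 4*(72 + 12) - 1*84681 = 4*84 - 84681 = 336 - 84681 = -84345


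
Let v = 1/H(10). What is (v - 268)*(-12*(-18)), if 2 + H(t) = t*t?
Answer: -2836404/49 ≈ -57886.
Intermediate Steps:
H(t) = -2 + t**2 (H(t) = -2 + t*t = -2 + t**2)
v = 1/98 (v = 1/(-2 + 10**2) = 1/(-2 + 100) = 1/98 ≈ 0.010204)
(v - 268)*(-12*(-18)) = (1/98 - 268)*(-12*(-18)) = -26263/98*216 = -2836404/49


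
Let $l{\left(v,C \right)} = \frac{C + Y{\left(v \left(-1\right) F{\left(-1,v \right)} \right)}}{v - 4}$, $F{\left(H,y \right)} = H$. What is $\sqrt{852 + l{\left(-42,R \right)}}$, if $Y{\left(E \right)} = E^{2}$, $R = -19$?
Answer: $\frac{\sqrt{1722562}}{46} \approx 28.532$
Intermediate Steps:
$l{\left(v,C \right)} = \frac{C + v^{2}}{-4 + v}$ ($l{\left(v,C \right)} = \frac{C + \left(v \left(-1\right) \left(-1\right)\right)^{2}}{v - 4} = \frac{C + \left(- v \left(-1\right)\right)^{2}}{-4 + v} = \frac{C + v^{2}}{-4 + v}$)
$\sqrt{852 + l{\left(-42,R \right)}} = \sqrt{852 + \frac{-19 + \left(-42\right)^{2}}{-4 - 42}} = \sqrt{852 + \frac{-19 + 1764}{-46}} = \sqrt{852 - \frac{1745}{46}} = \sqrt{\frac{37447}{46}} = \frac{\sqrt{1722562}}{46}$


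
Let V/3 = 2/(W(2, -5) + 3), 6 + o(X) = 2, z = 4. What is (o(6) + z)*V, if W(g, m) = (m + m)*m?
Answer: 0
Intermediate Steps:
o(X) = -4 (o(X) = -6 + 2 = -4)
W(g, m) = 2*m² (W(g, m) = (2*m)*m = 2*m²)
V = 6/53 (V = 3*(2/(2*(-5)² + 3)) = 3*(2/(2*25 + 3)) = 3*(2/(50 + 3)) = 3*(2/53) = 6/53 ≈ 0.11321)
(o(6) + z)*V = (-4 + 4)*(6/53) = 0*(6/53) = 0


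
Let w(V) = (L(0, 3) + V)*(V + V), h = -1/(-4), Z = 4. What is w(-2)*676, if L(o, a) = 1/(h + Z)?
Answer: 81120/17 ≈ 4771.8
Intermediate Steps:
h = ¼ (h = -1*(-¼) = ¼ ≈ 0.25000)
L(o, a) = 4/17 (L(o, a) = 1/(¼ + 4) = 1/(17/4) = 4/17)
w(V) = 2*V*(4/17 + V) (w(V) = (4/17 + V)*(V + V) = (4/17 + V)*(2*V) = 2*V*(4/17 + V))
w(-2)*676 = ((2/17)*(-2)*(4 + 17*(-2)))*676 = ((2/17)*(-2)*(4 - 34))*676 = ((2/17)*(-2)*(-30))*676 = (120/17)*676 = 81120/17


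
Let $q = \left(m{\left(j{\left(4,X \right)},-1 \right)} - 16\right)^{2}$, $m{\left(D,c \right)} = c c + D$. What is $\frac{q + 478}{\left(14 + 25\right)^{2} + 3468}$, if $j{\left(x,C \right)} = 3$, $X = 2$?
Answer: $\frac{622}{4989} \approx 0.12467$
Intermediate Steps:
$m{\left(D,c \right)} = D + c^{2}$ ($m{\left(D,c \right)} = c^{2} + D = D + c^{2}$)
$q = 144$ ($q = \left(\left(3 + \left(-1\right)^{2}\right) - 16\right)^{2} = \left(\left(3 + 1\right) - 16\right)^{2} = \left(4 - 16\right)^{2} = \left(-12\right)^{2} = 144$)
$\frac{q + 478}{\left(14 + 25\right)^{2} + 3468} = \frac{144 + 478}{\left(14 + 25\right)^{2} + 3468} = \frac{622}{39^{2} + 3468} = \frac{622}{1521 + 3468} = \frac{622}{4989}$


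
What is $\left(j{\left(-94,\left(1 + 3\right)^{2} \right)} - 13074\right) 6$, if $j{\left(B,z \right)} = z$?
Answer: $-78348$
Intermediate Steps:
$\left(j{\left(-94,\left(1 + 3\right)^{2} \right)} - 13074\right) 6 = \left(\left(1 + 3\right)^{2} - 13074\right) 6 = \left(4^{2} - 13074\right) 6 = \left(16 - 13074\right) 6 = \left(-13058\right) 6 = -78348$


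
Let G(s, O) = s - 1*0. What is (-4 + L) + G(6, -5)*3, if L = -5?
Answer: 9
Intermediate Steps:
G(s, O) = s (G(s, O) = s + 0 = s)
(-4 + L) + G(6, -5)*3 = (-4 - 5) + 6*3 = -9 + 18 = 9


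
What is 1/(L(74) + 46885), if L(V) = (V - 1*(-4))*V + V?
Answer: 1/52731 ≈ 1.8964e-5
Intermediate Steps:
L(V) = V + V*(4 + V) (L(V) = (V + 4)*V + V = (4 + V)*V + V = V*(4 + V) + V = V + V*(4 + V))
1/(L(74) + 46885) = 1/(74*(5 + 74) + 46885) = 1/(74*79 + 46885) = 1/(5846 + 46885) = 1/52731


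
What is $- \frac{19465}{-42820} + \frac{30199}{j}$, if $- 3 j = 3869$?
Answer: $- \frac{760810691}{33134116} \approx -22.962$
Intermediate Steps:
$j = - \frac{3869}{3}$ ($j = \left(- \frac{1}{3}\right) 3869 = - \frac{3869}{3} \approx -1289.7$)
$- \frac{19465}{-42820} + \frac{30199}{j} = - \frac{19465}{-42820} + \frac{30199}{- \frac{3869}{3}} = \left(-19465\right) \left(- \frac{1}{42820}\right) + 30199 \left(- \frac{3}{3869}\right) = \frac{3893}{8564} - \frac{90597}{3869} = - \frac{760810691}{33134116}$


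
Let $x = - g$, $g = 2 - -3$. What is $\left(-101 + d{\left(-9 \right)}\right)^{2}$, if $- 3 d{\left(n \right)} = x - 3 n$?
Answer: $\frac{105625}{9} \approx 11736.0$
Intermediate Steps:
$g = 5$ ($g = 2 + 3 = 5$)
$x = -5$ ($x = \left(-1\right) 5 = -5$)
$d{\left(n \right)} = \frac{5}{3} + n$ ($d{\left(n \right)} = - \frac{-5 - 3 n}{3} = \frac{5}{3} + n$)
$\left(-101 + d{\left(-9 \right)}\right)^{2} = \left(-101 + \left(\frac{5}{3} - 9\right)\right)^{2} = \left(-101 - \frac{22}{3}\right)^{2} = \left(- \frac{325}{3}\right)^{2} = \frac{105625}{9}$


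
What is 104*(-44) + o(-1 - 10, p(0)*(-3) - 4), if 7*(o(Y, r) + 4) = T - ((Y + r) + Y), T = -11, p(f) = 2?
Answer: -4577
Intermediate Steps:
o(Y, r) = -39/7 - 2*Y/7 - r/7 (o(Y, r) = -4 + (-11 - ((Y + r) + Y))/7 = -4 + (-11 - (r + 2*Y))/7 = -4 + (-11 + (-r - 2*Y))/7 = -4 + (-11 - r - 2*Y)/7 = -4 + (-11/7 - 2*Y/7 - r/7) = -39/7 - 2*Y/7 - r/7)
104*(-44) + o(-1 - 10, p(0)*(-3) - 4) = 104*(-44) + (-39/7 - 2*(-1 - 10)/7 - (2*(-3) - 4)/7) = -4576 + (-39/7 - 2/7*(-11) - (-6 - 4)/7) = -4576 + (-39/7 + 22/7 - ⅐*(-10)) = -4576 + (-39/7 + 22/7 + 10/7) = -4576 - 1 = -4577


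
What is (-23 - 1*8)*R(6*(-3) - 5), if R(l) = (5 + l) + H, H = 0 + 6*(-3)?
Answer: 1116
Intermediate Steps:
H = -18 (H = 0 - 18 = -18)
R(l) = -13 + l (R(l) = (5 + l) - 18 = -13 + l)
(-23 - 1*8)*R(6*(-3) - 5) = (-23 - 1*8)*(-13 + (6*(-3) - 5)) = (-23 - 8)*(-13 + (-18 - 5)) = -31*(-13 - 23) = -31*(-36) = 1116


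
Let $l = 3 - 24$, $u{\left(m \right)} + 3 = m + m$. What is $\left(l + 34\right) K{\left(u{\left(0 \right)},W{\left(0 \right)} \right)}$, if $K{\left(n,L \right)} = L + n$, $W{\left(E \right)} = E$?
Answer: $-39$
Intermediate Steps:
$u{\left(m \right)} = -3 + 2 m$ ($u{\left(m \right)} = -3 + \left(m + m\right) = -3 + 2 m$)
$l = -21$ ($l = 3 - 24 = -21$)
$\left(l + 34\right) K{\left(u{\left(0 \right)},W{\left(0 \right)} \right)} = \left(-21 + 34\right) \left(0 + \left(-3 + 2 \cdot 0\right)\right) = 13 \left(0 + \left(-3 + 0\right)\right) = 13 \left(0 - 3\right) = 13 \left(-3\right) = -39$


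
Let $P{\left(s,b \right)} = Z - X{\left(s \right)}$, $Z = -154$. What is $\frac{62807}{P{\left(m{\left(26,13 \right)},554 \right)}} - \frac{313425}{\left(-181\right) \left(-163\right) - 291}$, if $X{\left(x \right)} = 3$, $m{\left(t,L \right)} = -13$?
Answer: $- \frac{1883925809}{4586284} \approx -410.77$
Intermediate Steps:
$P{\left(s,b \right)} = -157$ ($P{\left(s,b \right)} = -154 - 3 = -157$)
$\frac{62807}{P{\left(m{\left(26,13 \right)},554 \right)}} - \frac{313425}{\left(-181\right) \left(-163\right) - 291} = \frac{62807}{-157} - \frac{313425}{\left(-181\right) \left(-163\right) - 291} = 62807 \left(- \frac{1}{157}\right) - \frac{313425}{29503 - 291} = - \frac{62807}{157} - \frac{313425}{29212} = - \frac{1883925809}{4586284}$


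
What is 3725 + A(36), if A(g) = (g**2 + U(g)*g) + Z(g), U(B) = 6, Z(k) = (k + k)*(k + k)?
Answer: 10421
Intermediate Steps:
Z(k) = 4*k**2 (Z(k) = (2*k)*(2*k) = 4*k**2)
A(g) = 5*g**2 + 6*g (A(g) = (g**2 + 6*g) + 4*g**2 = 5*g**2 + 6*g)
3725 + A(36) = 3725 + 36*(6 + 5*36) = 3725 + 36*(6 + 180) = 3725 + 36*186 = 3725 + 6696 = 10421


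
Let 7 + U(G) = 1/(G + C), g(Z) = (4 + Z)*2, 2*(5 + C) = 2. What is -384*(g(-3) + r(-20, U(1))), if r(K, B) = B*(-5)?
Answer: -14848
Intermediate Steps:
C = -4 (C = -5 + (½)*2 = -5 + 1 = -4)
g(Z) = 8 + 2*Z
U(G) = -7 + 1/(-4 + G) (U(G) = -7 + 1/(G - 4) = -7 + 1/(-4 + G))
r(K, B) = -5*B
-384*(g(-3) + r(-20, U(1))) = -384*((8 + 2*(-3)) - 5*(29 - 7*1)/(-4 + 1)) = -384*((8 - 6) - 5*(29 - 7)/(-3)) = -384*(2 - (-5)*22/3) = -384*(2 - 5*(-22/3)) = -384*(2 + 110/3) = -384*116/3 = -14848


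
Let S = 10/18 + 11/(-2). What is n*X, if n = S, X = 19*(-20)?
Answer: 16910/9 ≈ 1878.9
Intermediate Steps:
X = -380
S = -89/18 (S = 10*(1/18) + 11*(-½) = 5/9 - 11/2 = -89/18 ≈ -4.9444)
n = -89/18 ≈ -4.9444
n*X = -89/18*(-380) = 16910/9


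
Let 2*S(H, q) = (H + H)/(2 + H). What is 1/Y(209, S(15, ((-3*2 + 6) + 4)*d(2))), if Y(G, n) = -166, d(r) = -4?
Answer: -1/166 ≈ -0.0060241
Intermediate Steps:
S(H, q) = H/(2 + H) (S(H, q) = ((H + H)/(2 + H))/2 = ((2*H)/(2 + H))/2 = (2*H/(2 + H))/2 = H/(2 + H))
1/Y(209, S(15, ((-3*2 + 6) + 4)*d(2))) = 1/(-166) = -1/166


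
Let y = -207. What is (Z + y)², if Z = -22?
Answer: 52441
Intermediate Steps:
(Z + y)² = (-22 - 207)² = (-229)² = 52441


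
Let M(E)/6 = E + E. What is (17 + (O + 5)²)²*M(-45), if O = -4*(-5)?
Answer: -222568560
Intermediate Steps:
M(E) = 12*E (M(E) = 6*(E + E) = 6*(2*E) = 12*E)
O = 20
(17 + (O + 5)²)²*M(-45) = (17 + (20 + 5)²)²*(12*(-45)) = (17 + 25²)²*(-540) = (17 + 625)²*(-540) = 642²*(-540) = 412164*(-540) = -222568560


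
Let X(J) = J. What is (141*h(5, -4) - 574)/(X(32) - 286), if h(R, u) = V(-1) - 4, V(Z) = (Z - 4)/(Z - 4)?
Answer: 997/254 ≈ 3.9252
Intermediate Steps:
V(Z) = 1 (V(Z) = (-4 + Z)/(-4 + Z) = 1)
h(R, u) = -3 (h(R, u) = 1 - 4 = -3)
(141*h(5, -4) - 574)/(X(32) - 286) = (141*(-3) - 574)/(32 - 286) = (-423 - 574)/(-254) = -997*(-1/254) = 997/254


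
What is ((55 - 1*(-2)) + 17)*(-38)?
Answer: -2812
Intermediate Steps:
((55 - 1*(-2)) + 17)*(-38) = ((55 + 2) + 17)*(-38) = (57 + 17)*(-38) = 74*(-38) = -2812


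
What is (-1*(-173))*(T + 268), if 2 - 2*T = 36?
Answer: 43423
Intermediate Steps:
T = -17 (T = 1 - ½*36 = 1 - 18 = -17)
(-1*(-173))*(T + 268) = (-1*(-173))*(-17 + 268) = 173*251 = 43423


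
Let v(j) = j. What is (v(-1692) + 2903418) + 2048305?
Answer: 4950031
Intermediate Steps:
(v(-1692) + 2903418) + 2048305 = (-1692 + 2903418) + 2048305 = 2901726 + 2048305 = 4950031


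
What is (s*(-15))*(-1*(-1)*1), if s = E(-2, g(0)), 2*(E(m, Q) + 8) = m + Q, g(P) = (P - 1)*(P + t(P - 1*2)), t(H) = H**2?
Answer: 165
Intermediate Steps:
g(P) = (-1 + P)*(P + (-2 + P)**2) (g(P) = (P - 1)*(P + (P - 1*2)**2) = (-1 + P)*(P + (P - 2)**2) = (-1 + P)*(P + (-2 + P)**2))
E(m, Q) = -8 + Q/2 + m/2 (E(m, Q) = -8 + (m + Q)/2 = -8 + (Q + m)/2 = -8 + (Q/2 + m/2) = -8 + Q/2 + m/2)
s = -11 (s = -8 + (-4 + 0**3 - 4*0**2 + 7*0)/2 + (1/2)*(-2) = -8 + (-4 + 0 - 4*0 + 0)/2 - 1 = -8 + (-4 + 0 + 0 + 0)/2 - 1 = -8 + (1/2)*(-4) - 1 = -8 - 2 - 1 = -11)
(s*(-15))*(-1*(-1)*1) = (-11*(-15))*(-1*(-1)*1) = 165*(1*1) = 165*1 = 165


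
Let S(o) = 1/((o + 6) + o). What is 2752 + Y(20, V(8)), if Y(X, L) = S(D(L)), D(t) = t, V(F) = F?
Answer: 60545/22 ≈ 2752.0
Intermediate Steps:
S(o) = 1/(6 + 2*o) (S(o) = 1/((6 + o) + o) = 1/(6 + 2*o))
Y(X, L) = 1/(2*(3 + L))
2752 + Y(20, V(8)) = 2752 + 1/(2*(3 + 8)) = 2752 + (1/2)/11 = 2752 + (1/2)*(1/11) = 2752 + 1/22 = 60545/22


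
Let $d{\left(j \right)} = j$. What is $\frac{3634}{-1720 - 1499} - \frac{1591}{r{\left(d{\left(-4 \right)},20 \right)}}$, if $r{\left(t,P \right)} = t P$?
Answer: $\frac{4830709}{257520} \approx 18.759$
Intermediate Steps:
$r{\left(t,P \right)} = P t$
$\frac{3634}{-1720 - 1499} - \frac{1591}{r{\left(d{\left(-4 \right)},20 \right)}} = \frac{3634}{-1720 - 1499} - \frac{1591}{20 \left(-4\right)} = \frac{3634}{-3219} - \frac{1591}{-80} = 3634 \left(- \frac{1}{3219}\right) - - \frac{1591}{80} = - \frac{3634}{3219} + \frac{1591}{80} = \frac{4830709}{257520}$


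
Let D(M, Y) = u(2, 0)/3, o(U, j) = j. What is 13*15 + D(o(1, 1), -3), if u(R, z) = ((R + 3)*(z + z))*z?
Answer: 195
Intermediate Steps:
u(R, z) = 2*z²*(3 + R) (u(R, z) = ((3 + R)*(2*z))*z = (2*z*(3 + R))*z = 2*z²*(3 + R))
D(M, Y) = 0 (D(M, Y) = (2*0²*(3 + 2))/3 = (2*0*5)*(⅓) = 0*(⅓) = 0)
13*15 + D(o(1, 1), -3) = 13*15 + 0 = 195 + 0 = 195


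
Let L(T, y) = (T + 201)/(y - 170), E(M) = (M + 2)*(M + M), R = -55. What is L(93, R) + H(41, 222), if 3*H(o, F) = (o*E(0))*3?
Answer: -98/75 ≈ -1.3067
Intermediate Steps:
E(M) = 2*M*(2 + M) (E(M) = (2 + M)*(2*M) = 2*M*(2 + M))
L(T, y) = (201 + T)/(-170 + y)
H(o, F) = 0 (H(o, F) = ((o*(2*0*(2 + 0)))*3)/3 = ((o*(2*0*2))*3)/3 = ((o*0)*3)/3 = (0*3)/3 = (1/3)*0 = 0)
L(93, R) + H(41, 222) = (201 + 93)/(-170 - 55) + 0 = 294/(-225) + 0 = -1/225*294 + 0 = -98/75 + 0 = -98/75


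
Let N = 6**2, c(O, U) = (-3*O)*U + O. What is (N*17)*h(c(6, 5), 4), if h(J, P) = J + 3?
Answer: -49572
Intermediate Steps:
c(O, U) = O - 3*O*U (c(O, U) = -3*O*U + O = O - 3*O*U)
h(J, P) = 3 + J
N = 36
(N*17)*h(c(6, 5), 4) = (36*17)*(3 + 6*(1 - 3*5)) = 612*(3 + 6*(1 - 15)) = 612*(3 + 6*(-14)) = 612*(3 - 84) = 612*(-81) = -49572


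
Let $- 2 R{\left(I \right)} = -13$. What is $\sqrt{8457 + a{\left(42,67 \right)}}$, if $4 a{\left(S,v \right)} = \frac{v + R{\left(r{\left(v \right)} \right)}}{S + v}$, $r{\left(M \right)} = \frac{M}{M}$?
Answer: $\frac{\sqrt{1607673918}}{436} \approx 91.963$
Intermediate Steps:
$r{\left(M \right)} = 1$
$R{\left(I \right)} = \frac{13}{2}$ ($R{\left(I \right)} = \left(- \frac{1}{2}\right) \left(-13\right) = \frac{13}{2}$)
$a{\left(S,v \right)} = \frac{\frac{13}{2} + v}{4 \left(S + v\right)}$ ($a{\left(S,v \right)} = \frac{\left(v + \frac{13}{2}\right) \frac{1}{S + v}}{4} = \frac{\left(\frac{13}{2} + v\right) \frac{1}{S + v}}{4} = \frac{\frac{1}{S + v} \left(\frac{13}{2} + v\right)}{4} = \frac{\frac{13}{2} + v}{4 \left(S + v\right)}$)
$\sqrt{8457 + a{\left(42,67 \right)}} = \sqrt{8457 + \frac{\frac{13}{8} + \frac{1}{4} \cdot 67}{42 + 67}} = \sqrt{8457 + \frac{\frac{13}{8} + \frac{67}{4}}{109}} = \sqrt{8457 + \frac{1}{109} \cdot \frac{147}{8}} = \sqrt{8457 + \frac{147}{872}} = \sqrt{\frac{7374651}{872}} = \frac{\sqrt{1607673918}}{436}$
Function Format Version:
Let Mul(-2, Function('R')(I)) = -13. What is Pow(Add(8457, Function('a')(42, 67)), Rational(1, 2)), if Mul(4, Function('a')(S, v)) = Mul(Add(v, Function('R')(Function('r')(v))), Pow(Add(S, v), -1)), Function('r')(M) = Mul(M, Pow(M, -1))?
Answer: Mul(Rational(1, 436), Pow(1607673918, Rational(1, 2))) ≈ 91.963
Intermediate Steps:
Function('r')(M) = 1
Function('R')(I) = Rational(13, 2) (Function('R')(I) = Mul(Rational(-1, 2), -13) = Rational(13, 2))
Function('a')(S, v) = Mul(Rational(1, 4), Pow(Add(S, v), -1), Add(Rational(13, 2), v)) (Function('a')(S, v) = Mul(Rational(1, 4), Mul(Add(v, Rational(13, 2)), Pow(Add(S, v), -1))) = Mul(Rational(1, 4), Mul(Add(Rational(13, 2), v), Pow(Add(S, v), -1))) = Mul(Rational(1, 4), Mul(Pow(Add(S, v), -1), Add(Rational(13, 2), v))) = Mul(Rational(1, 4), Pow(Add(S, v), -1), Add(Rational(13, 2), v)))
Pow(Add(8457, Function('a')(42, 67)), Rational(1, 2)) = Pow(Add(8457, Mul(Pow(Add(42, 67), -1), Add(Rational(13, 8), Mul(Rational(1, 4), 67)))), Rational(1, 2)) = Pow(Add(8457, Mul(Pow(109, -1), Add(Rational(13, 8), Rational(67, 4)))), Rational(1, 2)) = Pow(Add(8457, Mul(Rational(1, 109), Rational(147, 8))), Rational(1, 2)) = Pow(Add(8457, Rational(147, 872)), Rational(1, 2)) = Pow(Rational(7374651, 872), Rational(1, 2)) = Mul(Rational(1, 436), Pow(1607673918, Rational(1, 2)))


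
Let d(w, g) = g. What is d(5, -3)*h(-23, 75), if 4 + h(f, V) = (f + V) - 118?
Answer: 210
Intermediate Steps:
h(f, V) = -122 + V + f (h(f, V) = -4 + ((f + V) - 118) = -4 + ((V + f) - 118) = -4 + (-118 + V + f) = -122 + V + f)
d(5, -3)*h(-23, 75) = -3*(-122 + 75 - 23) = -3*(-70) = 210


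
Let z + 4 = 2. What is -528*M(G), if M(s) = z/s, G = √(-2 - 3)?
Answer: -1056*I*√5/5 ≈ -472.26*I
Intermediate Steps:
z = -2 (z = -4 + 2 = -2)
G = I*√5 (G = √(-5) = I*√5 ≈ 2.2361*I)
M(s) = -2/s
-528*M(G) = -(-1056)/(I*√5) = -(-1056)*(-I*√5/5) = -1056*I*√5/5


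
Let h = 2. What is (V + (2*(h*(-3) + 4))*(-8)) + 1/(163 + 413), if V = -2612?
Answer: -1486079/576 ≈ -2580.0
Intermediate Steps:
(V + (2*(h*(-3) + 4))*(-8)) + 1/(163 + 413) = (-2612 + (2*(2*(-3) + 4))*(-8)) + 1/(163 + 413) = (-2612 + (2*(-6 + 4))*(-8)) + 1/576 = (-2612 + (2*(-2))*(-8)) + 1/576 = (-2612 - 4*(-8)) + 1/576 = (-2612 + 32) + 1/576 = -2580 + 1/576 = -1486079/576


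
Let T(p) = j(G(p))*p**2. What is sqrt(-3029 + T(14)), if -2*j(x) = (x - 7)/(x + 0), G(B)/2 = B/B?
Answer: 4*I*sqrt(174) ≈ 52.764*I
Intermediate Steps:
G(B) = 2 (G(B) = 2*(B/B) = 2*1 = 2)
j(x) = -(-7 + x)/(2*x) (j(x) = -(x - 7)/(2*(x + 0)) = -(-7 + x)/(2*x))
T(p) = 5*p**2/4 (T(p) = ((1/2)*(7 - 1*2)/2)*p**2 = ((1/2)*(1/2)*(7 - 2))*p**2 = ((1/2)*(1/2)*5)*p**2 = 5*p**2/4)
sqrt(-3029 + T(14)) = sqrt(-3029 + (5/4)*14**2) = sqrt(-3029 + (5/4)*196) = sqrt(-3029 + 245) = sqrt(-2784) = 4*I*sqrt(174)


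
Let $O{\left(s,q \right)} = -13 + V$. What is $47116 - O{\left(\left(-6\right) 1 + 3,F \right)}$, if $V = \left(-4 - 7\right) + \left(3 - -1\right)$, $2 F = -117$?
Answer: $47136$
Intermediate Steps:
$F = - \frac{117}{2}$ ($F = \frac{1}{2} \left(-117\right) = - \frac{117}{2} \approx -58.5$)
$V = -7$ ($V = -11 + \left(3 + 1\right) = -11 + 4 = -7$)
$O{\left(s,q \right)} = -20$ ($O{\left(s,q \right)} = -13 - 7 = -20$)
$47116 - O{\left(\left(-6\right) 1 + 3,F \right)} = 47116 - -20 = 47116 + 20 = 47136$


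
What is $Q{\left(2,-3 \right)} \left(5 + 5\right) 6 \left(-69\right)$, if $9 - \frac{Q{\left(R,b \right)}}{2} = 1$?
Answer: $-66240$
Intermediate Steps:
$Q{\left(R,b \right)} = 16$ ($Q{\left(R,b \right)} = 18 - 2 = 16$)
$Q{\left(2,-3 \right)} \left(5 + 5\right) 6 \left(-69\right) = 16 \left(5 + 5\right) 6 \left(-69\right) = 16 \cdot 10 \cdot 6 \left(-69\right) = 16 \cdot 60 \left(-69\right) = 960 \left(-69\right) = -66240$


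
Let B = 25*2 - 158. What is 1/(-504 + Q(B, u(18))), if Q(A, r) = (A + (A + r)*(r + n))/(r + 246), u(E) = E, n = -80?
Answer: -11/5316 ≈ -0.0020692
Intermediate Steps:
B = -108 (B = 50 - 158 = -108)
Q(A, r) = (A + (-80 + r)*(A + r))/(246 + r) (Q(A, r) = (A + (A + r)*(r - 80))/(r + 246) = (A + (A + r)*(-80 + r))/(246 + r) = (A + (-80 + r)*(A + r))/(246 + r))
1/(-504 + Q(B, u(18))) = 1/(-504 + (18² - 80*18 - 79*(-108) - 108*18)/(246 + 18)) = 1/(-504 + (324 - 1440 + 8532 - 1944)/264) = 1/(-504 + (1/264)*5472) = 1/(-504 + 228/11) = 1/(-5316/11) = -11/5316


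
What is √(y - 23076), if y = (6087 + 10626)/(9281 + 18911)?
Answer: 3*I*√127361643422/7048 ≈ 151.91*I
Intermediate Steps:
y = 16713/28192 ≈ 0.59283
√(y - 23076) = √(16713/28192 - 23076) = √(-650541879/28192) = 3*I*√127361643422/7048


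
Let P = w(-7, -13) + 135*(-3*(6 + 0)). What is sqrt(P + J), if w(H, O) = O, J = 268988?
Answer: sqrt(266545) ≈ 516.28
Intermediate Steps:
P = -2443 (P = -13 + 135*(-3*(6 + 0)) = -13 + 135*(-3*6) = -13 + 135*(-18) = -13 - 2430 = -2443)
sqrt(P + J) = sqrt(-2443 + 268988) = sqrt(266545)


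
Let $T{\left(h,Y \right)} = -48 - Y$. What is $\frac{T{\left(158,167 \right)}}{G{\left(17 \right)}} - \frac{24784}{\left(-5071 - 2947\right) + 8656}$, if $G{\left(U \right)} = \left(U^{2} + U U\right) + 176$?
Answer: $- \frac{324557}{8294} \approx -39.132$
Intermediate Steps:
$G{\left(U \right)} = 176 + 2 U^{2}$ ($G{\left(U \right)} = \left(U^{2} + U^{2}\right) + 176 = 2 U^{2} + 176 = 176 + 2 U^{2}$)
$\frac{T{\left(158,167 \right)}}{G{\left(17 \right)}} - \frac{24784}{\left(-5071 - 2947\right) + 8656} = \frac{-48 - 167}{176 + 2 \cdot 17^{2}} - \frac{24784}{\left(-5071 - 2947\right) + 8656} = \frac{-48 - 167}{176 + 2 \cdot 289} - \frac{24784}{-8018 + 8656} = - \frac{215}{176 + 578} - \frac{24784}{638} = - \frac{215}{754} - \frac{12392}{319} = - \frac{324557}{8294}$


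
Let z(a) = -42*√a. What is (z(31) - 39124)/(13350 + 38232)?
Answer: -19562/25791 - 7*√31/8597 ≈ -0.76301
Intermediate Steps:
(z(31) - 39124)/(13350 + 38232) = (-42*√31 - 39124)/(13350 + 38232) = (-39124 - 42*√31)/51582 = (-39124 - 42*√31)*(1/51582) = -19562/25791 - 7*√31/8597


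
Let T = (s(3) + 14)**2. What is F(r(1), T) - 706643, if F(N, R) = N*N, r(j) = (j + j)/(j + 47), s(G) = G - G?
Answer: -407026367/576 ≈ -7.0664e+5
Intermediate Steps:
s(G) = 0
T = 196 (T = (0 + 14)**2 = 14**2 = 196)
r(j) = 2*j/(47 + j) (r(j) = (2*j)/(47 + j) = 2*j/(47 + j))
F(N, R) = N**2
F(r(1), T) - 706643 = (2*1/(47 + 1))**2 - 706643 = (2*1/48)**2 - 706643 = (2*1*(1/48))**2 - 706643 = (1/24)**2 - 706643 = 1/576 - 706643 = -407026367/576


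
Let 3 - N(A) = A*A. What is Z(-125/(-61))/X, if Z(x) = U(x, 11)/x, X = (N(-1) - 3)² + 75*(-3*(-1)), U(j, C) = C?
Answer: 671/28250 ≈ 0.023752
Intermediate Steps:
N(A) = 3 - A² (N(A) = 3 - A*A = 3 - A²)
X = 226 (X = ((3 - 1*(-1)²) - 3)² + 75*(-3*(-1)) = ((3 - 1*1) - 3)² + 75*3 = ((3 - 1) - 3)² + 225 = (2 - 3)² + 225 = (-1)² + 225 = 1 + 225 = 226)
Z(x) = 11/x
Z(-125/(-61))/X = (11/((-125/(-61))))/226 = (11/((-125*(-1/61))))*(1/226) = (11/(125/61))*(1/226) = (11*(61/125))*(1/226) = (671/125)*(1/226) = 671/28250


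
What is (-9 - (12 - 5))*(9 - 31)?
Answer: 352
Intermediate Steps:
(-9 - (12 - 5))*(9 - 31) = (-9 - 1*7)*(-22) = (-9 - 7)*(-22) = -16*(-22) = 352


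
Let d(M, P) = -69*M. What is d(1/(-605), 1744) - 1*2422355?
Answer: -1465524706/605 ≈ -2.4224e+6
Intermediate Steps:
d(1/(-605), 1744) - 1*2422355 = -69/(-605) - 1*2422355 = -69*(-1/605) - 2422355 = 69/605 - 2422355 = -1465524706/605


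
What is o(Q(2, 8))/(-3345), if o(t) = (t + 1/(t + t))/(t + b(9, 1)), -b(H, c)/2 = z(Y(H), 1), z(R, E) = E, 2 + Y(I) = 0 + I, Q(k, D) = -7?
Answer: -11/46830 ≈ -0.00023489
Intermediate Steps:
Y(I) = -2 + I (Y(I) = -2 + (0 + I) = -2 + I)
b(H, c) = -2 (b(H, c) = -2*1 = -2)
o(t) = (t + 1/(2*t))/(-2 + t) (o(t) = (t + 1/(t + t))/(t - 2) = (t + 1/(2*t))/(-2 + t))
o(Q(2, 8))/(-3345) = ((½ + (-7)²)/((-7)*(-2 - 7)))/(-3345) = -⅐*(½ + 49)/(-9)*(-1/3345) = -⅐*(-⅑)*99/2*(-1/3345) = (11/14)*(-1/3345) = -11/46830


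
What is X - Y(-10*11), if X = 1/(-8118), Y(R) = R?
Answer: 892979/8118 ≈ 110.00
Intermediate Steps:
X = -1/8118 ≈ -0.00012318
X - Y(-10*11) = -1/8118 - (-10)*11 = -1/8118 - 1*(-110) = -1/8118 + 110 = 892979/8118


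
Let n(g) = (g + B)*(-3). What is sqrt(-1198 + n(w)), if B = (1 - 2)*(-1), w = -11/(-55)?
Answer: 2*I*sqrt(7510)/5 ≈ 34.664*I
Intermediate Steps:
w = 1/5 (w = -11*(-1/55) = 1/5 ≈ 0.20000)
B = 1 (B = -1*(-1) = 1)
n(g) = -3 - 3*g (n(g) = (g + 1)*(-3) = (1 + g)*(-3) = -3 - 3*g)
sqrt(-1198 + n(w)) = sqrt(-1198 + (-3 - 3*1/5)) = sqrt(-1198 + (-3 - 3/5)) = sqrt(-1198 - 18/5) = sqrt(-6008/5) = 2*I*sqrt(7510)/5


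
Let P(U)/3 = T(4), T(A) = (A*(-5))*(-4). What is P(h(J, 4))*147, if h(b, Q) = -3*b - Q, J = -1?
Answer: 35280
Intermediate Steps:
h(b, Q) = -Q - 3*b
T(A) = 20*A (T(A) = -5*A*(-4) = 20*A)
P(U) = 240 (P(U) = 3*(20*4) = 3*80 = 240)
P(h(J, 4))*147 = 240*147 = 35280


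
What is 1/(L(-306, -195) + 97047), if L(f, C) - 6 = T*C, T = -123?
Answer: 1/121038 ≈ 8.2619e-6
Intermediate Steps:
L(f, C) = 6 - 123*C
1/(L(-306, -195) + 97047) = 1/((6 - 123*(-195)) + 97047) = 1/((6 + 23985) + 97047) = 1/(23991 + 97047) = 1/121038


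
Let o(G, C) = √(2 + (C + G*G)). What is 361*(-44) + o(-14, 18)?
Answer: -15884 + 6*√6 ≈ -15869.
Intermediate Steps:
o(G, C) = √(2 + C + G²) (o(G, C) = √(2 + (C + G²)) = √(2 + C + G²))
361*(-44) + o(-14, 18) = 361*(-44) + √(2 + 18 + (-14)²) = -15884 + √(2 + 18 + 196) = -15884 + √216 = -15884 + 6*√6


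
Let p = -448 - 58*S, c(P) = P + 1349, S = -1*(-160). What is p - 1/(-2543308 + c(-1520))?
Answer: -24742963711/2543479 ≈ -9728.0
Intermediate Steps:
S = 160
c(P) = 1349 + P
p = -9728 (p = -448 - 58*160 = -448 - 9280 = -9728)
p - 1/(-2543308 + c(-1520)) = -9728 - 1/(-2543308 + (1349 - 1520)) = -9728 - 1/(-2543308 - 171) = -9728 - 1/(-2543479) = -9728 - 1*(-1/2543479) = -9728 + 1/2543479 = -24742963711/2543479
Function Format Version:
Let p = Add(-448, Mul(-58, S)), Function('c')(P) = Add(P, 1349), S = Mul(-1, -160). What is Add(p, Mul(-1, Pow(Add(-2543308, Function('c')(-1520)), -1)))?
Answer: Rational(-24742963711, 2543479) ≈ -9728.0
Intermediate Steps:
S = 160
Function('c')(P) = Add(1349, P)
p = -9728 (p = Add(-448, Mul(-58, 160)) = Add(-448, -9280) = -9728)
Add(p, Mul(-1, Pow(Add(-2543308, Function('c')(-1520)), -1))) = Add(-9728, Mul(-1, Pow(Add(-2543308, Add(1349, -1520)), -1))) = Add(-9728, Mul(-1, Pow(Add(-2543308, -171), -1))) = Add(-9728, Mul(-1, Pow(-2543479, -1))) = Add(-9728, Mul(-1, Rational(-1, 2543479))) = Add(-9728, Rational(1, 2543479)) = Rational(-24742963711, 2543479)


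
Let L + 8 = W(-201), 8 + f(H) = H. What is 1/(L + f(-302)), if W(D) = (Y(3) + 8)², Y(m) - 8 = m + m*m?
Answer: 1/466 ≈ 0.0021459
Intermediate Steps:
Y(m) = 8 + m + m² (Y(m) = 8 + (m + m*m) = 8 + (m + m²) = 8 + m + m²)
f(H) = -8 + H
W(D) = 784 (W(D) = ((8 + 3 + 3²) + 8)² = ((8 + 3 + 9) + 8)² = (20 + 8)² = 28² = 784)
L = 776 (L = -8 + 784 = 776)
1/(L + f(-302)) = 1/(776 + (-8 - 302)) = 1/(776 - 310) = 1/466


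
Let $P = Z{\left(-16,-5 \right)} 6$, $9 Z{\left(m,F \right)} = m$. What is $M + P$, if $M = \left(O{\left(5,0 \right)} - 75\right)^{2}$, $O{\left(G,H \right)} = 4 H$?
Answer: $\frac{16843}{3} \approx 5614.3$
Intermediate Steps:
$Z{\left(m,F \right)} = \frac{m}{9}$
$P = - \frac{32}{3}$ ($P = \frac{1}{9} \left(-16\right) 6 = \left(- \frac{16}{9}\right) 6 = - \frac{32}{3} \approx -10.667$)
$M = 5625$ ($M = \left(4 \cdot 0 - 75\right)^{2} = \left(0 - 75\right)^{2} = \left(-75\right)^{2} = 5625$)
$M + P = 5625 - \frac{32}{3} = \frac{16843}{3}$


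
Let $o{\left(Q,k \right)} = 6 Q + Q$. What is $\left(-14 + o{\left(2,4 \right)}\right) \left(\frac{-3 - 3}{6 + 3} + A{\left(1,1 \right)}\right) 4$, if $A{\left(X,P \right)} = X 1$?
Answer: $0$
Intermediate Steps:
$o{\left(Q,k \right)} = 7 Q$
$A{\left(X,P \right)} = X$
$\left(-14 + o{\left(2,4 \right)}\right) \left(\frac{-3 - 3}{6 + 3} + A{\left(1,1 \right)}\right) 4 = \left(-14 + 7 \cdot 2\right) \left(\frac{-3 - 3}{6 + 3} + 1\right) 4 = \left(-14 + 14\right) \left(- \frac{6}{9} + 1\right) 4 = 0 \left(\left(-6\right) \frac{1}{9} + 1\right) 4 = 0 \left(- \frac{2}{3} + 1\right) 4 = 0 \cdot \frac{1}{3} \cdot 4 = 0 \cdot \frac{4}{3} = 0$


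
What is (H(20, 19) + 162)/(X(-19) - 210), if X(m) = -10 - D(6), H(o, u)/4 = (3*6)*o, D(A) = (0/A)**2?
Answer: -801/110 ≈ -7.2818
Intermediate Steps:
D(A) = 0 (D(A) = 0**2 = 0)
H(o, u) = 72*o (H(o, u) = 4*((3*6)*o) = 4*(18*o) = 72*o)
X(m) = -10 (X(m) = -10 - 1*0 = -10 + 0 = -10)
(H(20, 19) + 162)/(X(-19) - 210) = (72*20 + 162)/(-10 - 210) = (1440 + 162)/(-220) = 1602*(-1/220) = -801/110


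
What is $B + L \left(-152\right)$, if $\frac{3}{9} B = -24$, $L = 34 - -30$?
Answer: $-9800$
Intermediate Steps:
$L = 64$ ($L = 34 + 30 = 64$)
$B = -72$ ($B = 3 \left(-24\right) = -72$)
$B + L \left(-152\right) = -72 + 64 \left(-152\right) = -72 - 9728 = -9800$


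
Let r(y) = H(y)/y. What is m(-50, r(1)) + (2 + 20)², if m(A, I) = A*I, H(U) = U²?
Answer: 434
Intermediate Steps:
r(y) = y (r(y) = y²/y = y)
m(-50, r(1)) + (2 + 20)² = -50*1 + (2 + 20)² = -50 + 22² = -50 + 484 = 434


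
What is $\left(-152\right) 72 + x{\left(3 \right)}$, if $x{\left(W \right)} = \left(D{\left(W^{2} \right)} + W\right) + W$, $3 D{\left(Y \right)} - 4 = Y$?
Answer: $- \frac{32801}{3} \approx -10934.0$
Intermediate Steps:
$D{\left(Y \right)} = \frac{4}{3} + \frac{Y}{3}$
$x{\left(W \right)} = \frac{4}{3} + 2 W + \frac{W^{2}}{3}$ ($x{\left(W \right)} = \left(\left(\frac{4}{3} + \frac{W^{2}}{3}\right) + W\right) + W = \left(\frac{4}{3} + W + \frac{W^{2}}{3}\right) + W = \frac{4}{3} + 2 W + \frac{W^{2}}{3}$)
$\left(-152\right) 72 + x{\left(3 \right)} = \left(-152\right) 72 + \left(\frac{4}{3} + 2 \cdot 3 + \frac{3^{2}}{3}\right) = -10944 + \left(\frac{4}{3} + 6 + \frac{1}{3} \cdot 9\right) = -10944 + \left(\frac{4}{3} + 6 + 3\right) = -10944 + \frac{31}{3} = - \frac{32801}{3}$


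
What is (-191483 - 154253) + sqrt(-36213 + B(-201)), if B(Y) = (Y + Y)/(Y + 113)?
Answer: -345736 + 3*I*sqrt(1947209)/22 ≈ -3.4574e+5 + 190.29*I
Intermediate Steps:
B(Y) = 2*Y/(113 + Y) (B(Y) = (2*Y)/(113 + Y) = 2*Y/(113 + Y))
(-191483 - 154253) + sqrt(-36213 + B(-201)) = (-191483 - 154253) + sqrt(-36213 + 2*(-201)/(113 - 201)) = -345736 + sqrt(-36213 + 2*(-201)/(-88)) = -345736 + sqrt(-36213 + 2*(-201)*(-1/88)) = -345736 + sqrt(-36213 + 201/44) = -345736 + sqrt(-1593171/44) = -345736 + 3*I*sqrt(1947209)/22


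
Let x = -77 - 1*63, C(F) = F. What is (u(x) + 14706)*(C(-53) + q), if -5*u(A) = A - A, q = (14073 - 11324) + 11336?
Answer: 206354592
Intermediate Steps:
x = -140 (x = -77 - 63 = -140)
q = 14085 (q = 2749 + 11336 = 14085)
u(A) = 0 (u(A) = -(A - A)/5 = -⅕*0 = 0)
(u(x) + 14706)*(C(-53) + q) = (0 + 14706)*(-53 + 14085) = 14706*14032 = 206354592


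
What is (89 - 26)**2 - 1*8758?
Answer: -4789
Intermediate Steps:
(89 - 26)**2 - 1*8758 = 63**2 - 8758 = 3969 - 8758 = -4789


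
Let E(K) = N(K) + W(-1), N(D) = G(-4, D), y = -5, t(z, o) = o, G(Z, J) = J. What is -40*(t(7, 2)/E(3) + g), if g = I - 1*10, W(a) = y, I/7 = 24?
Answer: -6280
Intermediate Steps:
I = 168 (I = 7*24 = 168)
W(a) = -5
g = 158 (g = 168 - 1*10 = 168 - 10 = 158)
N(D) = D
E(K) = -5 + K (E(K) = K - 5 = -5 + K)
-40*(t(7, 2)/E(3) + g) = -40*(2/(-5 + 3) + 158) = -40*(2/(-2) + 158) = -40*(2*(-½) + 158) = -40*(-1 + 158) = -40*157 = -6280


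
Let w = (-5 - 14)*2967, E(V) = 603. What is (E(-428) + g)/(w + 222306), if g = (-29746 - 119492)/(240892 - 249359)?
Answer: 583871/156106079 ≈ 0.0037402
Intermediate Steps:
w = -56373 (w = -19*2967 = -56373)
g = 149238/8467 (g = -149238/(-8467) = -149238*(-1/8467) = 149238/8467 ≈ 17.626)
(E(-428) + g)/(w + 222306) = (603 + 149238/8467)/(-56373 + 222306) = (5254839/8467)/165933 = (5254839/8467)*(1/165933) = 583871/156106079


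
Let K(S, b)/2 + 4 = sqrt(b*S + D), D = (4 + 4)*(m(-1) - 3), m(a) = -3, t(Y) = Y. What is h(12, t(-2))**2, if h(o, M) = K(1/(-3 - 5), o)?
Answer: (8 - 3*I*sqrt(22))**2 ≈ -134.0 - 225.14*I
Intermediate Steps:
D = -48 (D = (4 + 4)*(-3 - 3) = 8*(-6) = -48)
K(S, b) = -8 + 2*sqrt(-48 + S*b) (K(S, b) = -8 + 2*sqrt(b*S - 48) = -8 + 2*sqrt(S*b - 48) = -8 + 2*sqrt(-48 + S*b))
h(o, M) = -8 + 2*sqrt(-48 - o/8) (h(o, M) = -8 + 2*sqrt(-48 + o/(-3 - 5)) = -8 + 2*sqrt(-48 + o/(-8)) = -8 + 2*sqrt(-48 - o/8))
h(12, t(-2))**2 = (-8 + sqrt(-768 - 2*12)/2)**2 = (-8 + sqrt(-768 - 24)/2)**2 = (-8 + sqrt(-792)/2)**2 = (-8 + (6*I*sqrt(22))/2)**2 = (-8 + 3*I*sqrt(22))**2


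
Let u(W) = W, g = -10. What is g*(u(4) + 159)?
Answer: -1630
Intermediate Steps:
g*(u(4) + 159) = -10*(4 + 159) = -10*163 = -1630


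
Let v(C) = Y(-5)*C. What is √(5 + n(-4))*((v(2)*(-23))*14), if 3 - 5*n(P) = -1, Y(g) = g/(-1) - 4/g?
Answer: -18676*√145/25 ≈ -8995.5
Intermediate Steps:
Y(g) = -g - 4/g (Y(g) = g*(-1) - 4/g = -g - 4/g)
v(C) = 29*C/5 (v(C) = (-1*(-5) - 4/(-5))*C = (5 - 4*(-⅕))*C = (5 + ⅘)*C = 29*C/5)
n(P) = ⅘ (n(P) = ⅗ - ⅕*(-1) = ⅗ + ⅕ = ⅘)
√(5 + n(-4))*((v(2)*(-23))*14) = √(5 + ⅘)*((((29/5)*2)*(-23))*14) = √(29/5)*(((58/5)*(-23))*14) = (√145/5)*(-1334/5*14) = (√145/5)*(-18676/5) = -18676*√145/25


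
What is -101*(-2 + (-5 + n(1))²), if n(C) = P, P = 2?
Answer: -707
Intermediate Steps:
n(C) = 2
-101*(-2 + (-5 + n(1))²) = -101*(-2 + (-5 + 2)²) = -101*(-2 + (-3)²) = -101*(-2 + 9) = -101*7 = -707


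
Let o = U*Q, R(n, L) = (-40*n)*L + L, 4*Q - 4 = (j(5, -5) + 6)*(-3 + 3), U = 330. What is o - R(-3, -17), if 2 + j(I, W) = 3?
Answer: 2387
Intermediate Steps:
j(I, W) = 1 (j(I, W) = -2 + 3 = 1)
Q = 1 (Q = 1 + ((1 + 6)*(-3 + 3))/4 = 1 + (7*0)/4 = 1 + (¼)*0 = 1 + 0 = 1)
R(n, L) = L - 40*L*n (R(n, L) = -40*L*n + L = L - 40*L*n)
o = 330 (o = 330*1 = 330)
o - R(-3, -17) = 330 - (-17)*(1 - 40*(-3)) = 330 - (-17)*(1 + 120) = 330 - (-17)*121 = 330 - 1*(-2057) = 330 + 2057 = 2387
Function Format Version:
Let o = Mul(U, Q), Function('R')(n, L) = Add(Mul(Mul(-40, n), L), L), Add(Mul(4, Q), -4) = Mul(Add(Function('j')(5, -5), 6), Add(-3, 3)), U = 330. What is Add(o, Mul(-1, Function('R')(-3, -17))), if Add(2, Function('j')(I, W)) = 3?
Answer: 2387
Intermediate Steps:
Function('j')(I, W) = 1 (Function('j')(I, W) = Add(-2, 3) = 1)
Q = 1 (Q = Add(1, Mul(Rational(1, 4), Mul(Add(1, 6), Add(-3, 3)))) = Add(1, Mul(Rational(1, 4), Mul(7, 0))) = Add(1, Mul(Rational(1, 4), 0)) = Add(1, 0) = 1)
Function('R')(n, L) = Add(L, Mul(-40, L, n)) (Function('R')(n, L) = Add(Mul(-40, L, n), L) = Add(L, Mul(-40, L, n)))
o = 330 (o = Mul(330, 1) = 330)
Add(o, Mul(-1, Function('R')(-3, -17))) = Add(330, Mul(-1, Mul(-17, Add(1, Mul(-40, -3))))) = Add(330, Mul(-1, Mul(-17, Add(1, 120)))) = Add(330, Mul(-1, Mul(-17, 121))) = Add(330, Mul(-1, -2057)) = Add(330, 2057) = 2387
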